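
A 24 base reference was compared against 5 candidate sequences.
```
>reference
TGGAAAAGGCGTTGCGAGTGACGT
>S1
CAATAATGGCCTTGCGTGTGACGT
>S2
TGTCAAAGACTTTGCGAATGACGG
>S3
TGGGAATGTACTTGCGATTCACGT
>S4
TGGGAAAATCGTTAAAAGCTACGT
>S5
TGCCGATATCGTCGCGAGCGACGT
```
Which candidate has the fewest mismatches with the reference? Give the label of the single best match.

S2

S1 differs at 7 positions; S2 differs at 6 positions; S3 differs at 7 positions; S4 differs at 8 positions; S5 differs at 8 positions. The closest is S2.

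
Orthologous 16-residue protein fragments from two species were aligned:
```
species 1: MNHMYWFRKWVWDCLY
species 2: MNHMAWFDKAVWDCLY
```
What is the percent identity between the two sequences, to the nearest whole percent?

81%

Mismatches at positions 5, 8, 10 (1-based): 3 of 16.
Identical positions: 13/16 = 81.25% → 81%.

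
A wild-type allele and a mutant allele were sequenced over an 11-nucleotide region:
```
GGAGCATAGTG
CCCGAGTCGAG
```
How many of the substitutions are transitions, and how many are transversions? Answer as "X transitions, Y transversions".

Mismatches (1-based):
position 1: G→C (purine→pyrimidine, transversion)
position 2: G→C (purine→pyrimidine, transversion)
position 3: A→C (purine→pyrimidine, transversion)
position 5: C→A (pyrimidine→purine, transversion)
position 6: A→G (purine→purine, transition)
position 8: A→C (purine→pyrimidine, transversion)
position 10: T→A (pyrimidine→purine, transversion)

1 transition, 6 transversions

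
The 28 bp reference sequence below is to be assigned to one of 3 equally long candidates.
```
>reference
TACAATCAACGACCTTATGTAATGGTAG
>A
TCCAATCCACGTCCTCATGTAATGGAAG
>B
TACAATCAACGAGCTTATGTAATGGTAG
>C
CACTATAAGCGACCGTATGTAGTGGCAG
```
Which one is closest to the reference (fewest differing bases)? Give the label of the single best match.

A differs at 5 bases; B differs at 1 base; C differs at 7 bases. The closest is B.

B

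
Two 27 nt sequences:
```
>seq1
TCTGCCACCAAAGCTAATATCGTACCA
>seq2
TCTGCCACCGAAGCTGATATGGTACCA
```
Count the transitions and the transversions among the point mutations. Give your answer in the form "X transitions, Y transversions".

2 transitions, 1 transversion

Mismatches (1-based):
base 10: A→G (purine→purine, transition)
base 16: A→G (purine→purine, transition)
base 21: C→G (pyrimidine→purine, transversion)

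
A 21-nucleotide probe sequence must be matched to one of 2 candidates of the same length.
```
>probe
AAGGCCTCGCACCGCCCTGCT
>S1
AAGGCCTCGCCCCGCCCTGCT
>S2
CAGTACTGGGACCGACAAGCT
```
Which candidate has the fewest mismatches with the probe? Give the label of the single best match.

Hamming distances to probe — S1: 1; S2: 8.
Smallest is S1 with 1 mismatch.

S1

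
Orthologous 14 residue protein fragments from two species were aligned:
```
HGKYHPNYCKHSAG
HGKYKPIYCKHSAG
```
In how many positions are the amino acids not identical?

The sequences differ at positions 5, 7 (1-based) — 2 in total.

2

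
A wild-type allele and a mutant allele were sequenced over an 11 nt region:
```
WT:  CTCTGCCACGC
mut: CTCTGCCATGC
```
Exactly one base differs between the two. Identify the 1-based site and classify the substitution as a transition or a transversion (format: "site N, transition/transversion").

site 9, transition

Site 9 changes C→T. C is a pyrimidine and T is a pyrimidine, so this is a transition.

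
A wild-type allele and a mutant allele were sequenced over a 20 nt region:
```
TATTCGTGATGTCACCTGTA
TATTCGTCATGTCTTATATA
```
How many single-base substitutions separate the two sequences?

5

Comparing position by position, 5 positions differ: 8 (G/C), 14 (A/T), 15 (C/T), 16 (C/A), 18 (G/A).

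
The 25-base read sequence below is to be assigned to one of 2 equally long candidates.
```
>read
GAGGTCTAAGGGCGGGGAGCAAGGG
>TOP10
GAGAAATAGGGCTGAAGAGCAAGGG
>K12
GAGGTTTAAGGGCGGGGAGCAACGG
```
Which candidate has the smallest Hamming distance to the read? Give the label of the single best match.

K12

TOP10 differs at 8 sites; K12 differs at 2 sites. The closest is K12.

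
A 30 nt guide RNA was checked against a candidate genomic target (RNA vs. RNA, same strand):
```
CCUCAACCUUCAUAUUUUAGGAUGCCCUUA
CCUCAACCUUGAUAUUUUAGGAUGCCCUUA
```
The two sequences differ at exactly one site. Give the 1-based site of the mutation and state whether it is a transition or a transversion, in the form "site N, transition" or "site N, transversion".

Site 11 changes C→G. C is a pyrimidine and G is a purine, so this is a transversion.

site 11, transversion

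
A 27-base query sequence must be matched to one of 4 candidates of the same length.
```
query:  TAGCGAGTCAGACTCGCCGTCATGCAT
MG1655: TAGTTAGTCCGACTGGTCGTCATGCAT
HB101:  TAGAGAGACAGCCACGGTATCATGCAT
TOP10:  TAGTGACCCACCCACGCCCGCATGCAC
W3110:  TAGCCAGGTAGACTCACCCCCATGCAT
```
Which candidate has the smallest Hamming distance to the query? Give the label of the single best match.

MG1655 differs at 5 bases; HB101 differs at 7 bases; TOP10 differs at 9 bases; W3110 differs at 6 bases. The closest is MG1655.

MG1655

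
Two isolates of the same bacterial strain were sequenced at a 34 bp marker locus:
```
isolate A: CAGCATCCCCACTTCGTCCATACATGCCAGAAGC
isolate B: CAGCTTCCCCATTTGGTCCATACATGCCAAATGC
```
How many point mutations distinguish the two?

5

The sequences differ at positions 5, 12, 15, 30, 32 (1-based) — 5 in total.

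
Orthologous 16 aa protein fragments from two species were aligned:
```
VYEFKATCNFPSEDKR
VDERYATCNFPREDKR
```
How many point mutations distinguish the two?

4

Comparing position by position, 4 positions differ: 2 (Y/D), 4 (F/R), 5 (K/Y), 12 (S/R).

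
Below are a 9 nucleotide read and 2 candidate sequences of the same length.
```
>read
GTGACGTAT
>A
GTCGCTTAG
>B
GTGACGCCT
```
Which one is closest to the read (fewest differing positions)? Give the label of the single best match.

Hamming distances to read — A: 4; B: 2.
Smallest is B with 2 mismatches.

B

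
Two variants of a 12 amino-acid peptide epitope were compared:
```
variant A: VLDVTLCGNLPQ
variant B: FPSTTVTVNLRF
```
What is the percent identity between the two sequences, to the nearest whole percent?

25%

Mismatches at positions 1, 2, 3, 4, 6, 7, 8, 11, 12 (1-based): 9 of 12.
Identical positions: 3/12 = 25% → 25%.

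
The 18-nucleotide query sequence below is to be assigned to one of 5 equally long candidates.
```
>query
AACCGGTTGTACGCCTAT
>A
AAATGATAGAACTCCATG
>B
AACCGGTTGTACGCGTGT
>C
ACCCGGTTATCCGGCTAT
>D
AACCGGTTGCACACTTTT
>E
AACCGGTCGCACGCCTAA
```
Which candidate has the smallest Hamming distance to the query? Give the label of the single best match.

B

A differs at 9 positions; B differs at 2 positions; C differs at 4 positions; D differs at 4 positions; E differs at 3 positions. The closest is B.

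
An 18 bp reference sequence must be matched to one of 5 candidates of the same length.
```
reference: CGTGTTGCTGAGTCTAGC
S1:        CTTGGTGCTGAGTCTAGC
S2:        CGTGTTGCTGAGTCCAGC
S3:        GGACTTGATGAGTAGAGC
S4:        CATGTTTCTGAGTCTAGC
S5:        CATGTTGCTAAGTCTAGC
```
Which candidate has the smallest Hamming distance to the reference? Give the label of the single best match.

S1 differs at 2 bases; S2 differs at 1 base; S3 differs at 6 bases; S4 differs at 2 bases; S5 differs at 2 bases. The closest is S2.

S2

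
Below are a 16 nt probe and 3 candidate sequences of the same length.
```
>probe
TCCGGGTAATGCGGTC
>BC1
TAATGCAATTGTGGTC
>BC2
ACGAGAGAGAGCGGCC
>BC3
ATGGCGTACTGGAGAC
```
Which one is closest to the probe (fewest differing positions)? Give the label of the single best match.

BC1 differs at 7 positions; BC2 differs at 8 positions; BC3 differs at 8 positions. The closest is BC1.

BC1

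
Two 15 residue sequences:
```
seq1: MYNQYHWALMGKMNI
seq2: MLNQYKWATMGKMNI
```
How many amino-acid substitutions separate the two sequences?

3

Mismatches (1-based): residue 2: Y→L; residue 6: H→K; residue 9: L→T.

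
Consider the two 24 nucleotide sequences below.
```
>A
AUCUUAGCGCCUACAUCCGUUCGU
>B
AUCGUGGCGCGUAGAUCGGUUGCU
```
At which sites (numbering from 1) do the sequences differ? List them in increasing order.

4, 6, 11, 14, 18, 22, 23

Differences at site 4 (U→G), site 6 (A→G), site 11 (C→G), site 14 (C→G), site 18 (C→G), site 22 (C→G), site 23 (G→C).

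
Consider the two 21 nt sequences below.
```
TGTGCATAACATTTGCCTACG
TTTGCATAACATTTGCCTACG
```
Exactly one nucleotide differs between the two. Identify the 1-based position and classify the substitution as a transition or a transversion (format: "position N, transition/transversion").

The sequences differ only at position 2: G→T (purine→pyrimidine), a transversion.

position 2, transversion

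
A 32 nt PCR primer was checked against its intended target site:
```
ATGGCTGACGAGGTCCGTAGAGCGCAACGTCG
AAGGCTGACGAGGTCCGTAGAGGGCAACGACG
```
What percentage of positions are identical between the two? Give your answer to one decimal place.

Mismatches at positions 2, 23, 30 (1-based): 3 of 32.
Identical positions: 29/32 = 90.62% → 90.6%.

90.6%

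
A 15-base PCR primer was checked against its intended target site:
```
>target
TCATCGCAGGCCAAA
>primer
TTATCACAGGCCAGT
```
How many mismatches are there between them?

Mismatches (1-based): position 2: C→T; position 6: G→A; position 14: A→G; position 15: A→T.

4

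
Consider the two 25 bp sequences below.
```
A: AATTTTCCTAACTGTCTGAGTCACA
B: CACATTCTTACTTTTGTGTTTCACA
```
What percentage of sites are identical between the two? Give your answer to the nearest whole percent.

60%

Mismatches at positions 1, 3, 4, 8, 11, 12, 14, 16, 19, 20 (1-based): 10 of 25.
Identical positions: 15/25 = 60% → 60%.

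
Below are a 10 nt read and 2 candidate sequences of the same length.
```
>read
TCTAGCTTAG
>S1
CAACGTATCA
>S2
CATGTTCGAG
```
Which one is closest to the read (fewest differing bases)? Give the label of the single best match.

S2

Hamming distances to read — S1: 8; S2: 7.
Smallest is S2 with 7 mismatches.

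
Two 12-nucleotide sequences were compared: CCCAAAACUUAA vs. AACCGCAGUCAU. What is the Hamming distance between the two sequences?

Comparing position by position, 8 sites differ: 1 (C/A), 2 (C/A), 4 (A/C), 5 (A/G), 6 (A/C), 8 (C/G), 10 (U/C), 12 (A/U).

8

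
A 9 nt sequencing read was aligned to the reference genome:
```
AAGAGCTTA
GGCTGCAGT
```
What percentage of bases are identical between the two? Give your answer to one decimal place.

22.2%

7 positions differ (1, 2, 3, 4, 7, 8, 9), so 2 of 9 match: 2/9 = 22.22%.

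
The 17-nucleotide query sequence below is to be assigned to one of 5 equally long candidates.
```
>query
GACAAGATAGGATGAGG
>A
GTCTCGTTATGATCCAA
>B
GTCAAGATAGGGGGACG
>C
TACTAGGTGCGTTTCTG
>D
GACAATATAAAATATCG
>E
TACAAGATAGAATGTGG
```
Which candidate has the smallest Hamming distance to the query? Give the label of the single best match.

E

A differs at 9 sites; B differs at 4 sites; C differs at 9 sites; D differs at 6 sites; E differs at 3 sites. The closest is E.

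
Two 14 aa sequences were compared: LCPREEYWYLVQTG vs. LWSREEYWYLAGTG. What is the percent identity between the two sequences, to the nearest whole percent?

4 positions differ (2, 3, 11, 12), so 10 of 14 match: 10/14 = 71.43%.

71%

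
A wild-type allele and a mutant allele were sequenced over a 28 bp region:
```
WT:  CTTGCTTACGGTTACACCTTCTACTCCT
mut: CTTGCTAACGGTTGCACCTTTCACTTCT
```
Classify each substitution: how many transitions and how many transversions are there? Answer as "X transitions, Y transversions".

Transitions (purine↔purine or pyrimidine↔pyrimidine): 14 A→G, 21 C→T, 22 T→C, 26 C→T.
Transversions (purine↔pyrimidine): 7 T→A.

4 transitions, 1 transversion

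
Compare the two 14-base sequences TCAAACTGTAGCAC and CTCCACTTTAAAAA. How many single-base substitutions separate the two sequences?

8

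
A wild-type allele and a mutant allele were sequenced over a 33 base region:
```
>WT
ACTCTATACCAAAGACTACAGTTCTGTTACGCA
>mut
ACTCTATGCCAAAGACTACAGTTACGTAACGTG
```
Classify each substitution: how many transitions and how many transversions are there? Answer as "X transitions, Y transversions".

4 transitions, 2 transversions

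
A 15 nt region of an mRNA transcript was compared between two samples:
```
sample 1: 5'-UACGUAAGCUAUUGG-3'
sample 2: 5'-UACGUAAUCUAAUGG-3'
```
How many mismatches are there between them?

2

Mismatches (1-based): position 8: G→U; position 12: U→A.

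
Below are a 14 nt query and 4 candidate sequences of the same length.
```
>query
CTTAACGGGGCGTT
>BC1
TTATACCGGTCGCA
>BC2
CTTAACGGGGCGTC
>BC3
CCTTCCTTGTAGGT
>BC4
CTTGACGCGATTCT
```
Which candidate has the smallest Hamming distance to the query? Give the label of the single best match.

BC1 differs at 7 sites; BC2 differs at 1 site; BC3 differs at 8 sites; BC4 differs at 6 sites. The closest is BC2.

BC2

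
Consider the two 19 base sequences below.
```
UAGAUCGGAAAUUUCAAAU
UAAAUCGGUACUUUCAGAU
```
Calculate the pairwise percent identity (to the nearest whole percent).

79%

4 positions differ (3, 9, 11, 17), so 15 of 19 match: 15/19 = 78.95%.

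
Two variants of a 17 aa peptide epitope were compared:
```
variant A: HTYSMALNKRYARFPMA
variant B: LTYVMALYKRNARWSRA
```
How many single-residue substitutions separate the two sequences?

7

The sequences differ at residues 1, 4, 8, 11, 14, 15, 16 (1-based) — 7 in total.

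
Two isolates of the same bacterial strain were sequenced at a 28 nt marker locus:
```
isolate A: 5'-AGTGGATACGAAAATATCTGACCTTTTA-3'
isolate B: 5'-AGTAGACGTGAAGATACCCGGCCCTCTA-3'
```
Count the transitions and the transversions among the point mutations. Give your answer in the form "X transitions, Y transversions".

Transitions (purine↔purine or pyrimidine↔pyrimidine): 4 G→A, 7 T→C, 8 A→G, 9 C→T, 13 A→G, 17 T→C, 19 T→C, 21 A→G, 24 T→C, 26 T→C.
Transversions (purine↔pyrimidine): none.

10 transitions, 0 transversions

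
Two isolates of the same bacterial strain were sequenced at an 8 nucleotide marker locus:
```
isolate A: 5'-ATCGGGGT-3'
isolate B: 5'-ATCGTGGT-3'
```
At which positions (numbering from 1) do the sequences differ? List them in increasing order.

Scanning 1-based: 5: G/T.

5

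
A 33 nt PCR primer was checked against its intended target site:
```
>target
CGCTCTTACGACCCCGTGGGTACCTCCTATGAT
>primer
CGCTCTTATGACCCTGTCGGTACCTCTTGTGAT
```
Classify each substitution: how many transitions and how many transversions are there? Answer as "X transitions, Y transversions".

Transitions (purine↔purine or pyrimidine↔pyrimidine): 9 C→T, 15 C→T, 27 C→T, 29 A→G.
Transversions (purine↔pyrimidine): 18 G→C.

4 transitions, 1 transversion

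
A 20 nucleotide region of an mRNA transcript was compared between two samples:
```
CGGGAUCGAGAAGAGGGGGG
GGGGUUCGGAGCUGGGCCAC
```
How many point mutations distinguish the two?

12

The sequences differ at bases 1, 5, 9, 10, 11, 12, 13, 14, 17, 18, 19, 20 (1-based) — 12 in total.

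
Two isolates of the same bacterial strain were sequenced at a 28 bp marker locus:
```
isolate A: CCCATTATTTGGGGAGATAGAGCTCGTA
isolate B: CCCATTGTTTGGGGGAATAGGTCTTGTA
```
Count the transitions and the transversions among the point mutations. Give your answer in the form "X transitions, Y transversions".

Mismatches (1-based):
site 7: A→G (purine→purine, transition)
site 15: A→G (purine→purine, transition)
site 16: G→A (purine→purine, transition)
site 21: A→G (purine→purine, transition)
site 22: G→T (purine→pyrimidine, transversion)
site 25: C→T (pyrimidine→pyrimidine, transition)

5 transitions, 1 transversion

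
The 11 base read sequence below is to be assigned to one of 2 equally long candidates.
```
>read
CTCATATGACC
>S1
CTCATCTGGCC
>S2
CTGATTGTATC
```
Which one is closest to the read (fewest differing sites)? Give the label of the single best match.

Hamming distances to read — S1: 2; S2: 5.
Smallest is S1 with 2 mismatches.

S1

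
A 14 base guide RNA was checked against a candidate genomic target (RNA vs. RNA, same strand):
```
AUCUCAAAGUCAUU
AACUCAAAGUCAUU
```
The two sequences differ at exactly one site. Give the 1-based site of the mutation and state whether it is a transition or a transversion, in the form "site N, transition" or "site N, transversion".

site 2, transversion

The sequences differ only at site 2: U→A (pyrimidine→purine), a transversion.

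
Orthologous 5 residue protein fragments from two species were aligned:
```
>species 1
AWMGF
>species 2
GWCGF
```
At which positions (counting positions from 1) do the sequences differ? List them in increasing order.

1, 3

Differences at position 1 (A→G), position 3 (M→C).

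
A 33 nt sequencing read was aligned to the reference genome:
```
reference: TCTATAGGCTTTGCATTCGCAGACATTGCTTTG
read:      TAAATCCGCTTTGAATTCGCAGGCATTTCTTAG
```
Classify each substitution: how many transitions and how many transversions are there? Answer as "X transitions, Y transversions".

1 transition, 7 transversions

Transitions (purine↔purine or pyrimidine↔pyrimidine): 23 A→G.
Transversions (purine↔pyrimidine): 2 C→A, 3 T→A, 6 A→C, 7 G→C, 14 C→A, 28 G→T, 32 T→A.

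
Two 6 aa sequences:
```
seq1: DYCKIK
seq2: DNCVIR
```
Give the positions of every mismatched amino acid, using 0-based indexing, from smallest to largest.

Scanning 0-based: 1: Y/N; 3: K/V; 5: K/R.

1, 3, 5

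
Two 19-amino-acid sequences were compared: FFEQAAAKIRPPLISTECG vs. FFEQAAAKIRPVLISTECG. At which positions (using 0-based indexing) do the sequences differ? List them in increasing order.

Differences at position 11 (P→V).

11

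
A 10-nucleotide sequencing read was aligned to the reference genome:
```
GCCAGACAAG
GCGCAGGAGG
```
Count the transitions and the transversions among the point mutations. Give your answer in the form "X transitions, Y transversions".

Mismatches (1-based):
base 3: C→G (pyrimidine→purine, transversion)
base 4: A→C (purine→pyrimidine, transversion)
base 5: G→A (purine→purine, transition)
base 6: A→G (purine→purine, transition)
base 7: C→G (pyrimidine→purine, transversion)
base 9: A→G (purine→purine, transition)

3 transitions, 3 transversions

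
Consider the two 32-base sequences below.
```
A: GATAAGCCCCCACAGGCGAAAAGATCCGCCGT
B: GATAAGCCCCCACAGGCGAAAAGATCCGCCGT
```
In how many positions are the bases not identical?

0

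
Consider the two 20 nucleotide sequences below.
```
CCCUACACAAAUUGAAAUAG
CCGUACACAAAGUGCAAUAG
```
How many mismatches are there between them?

3

The sequences differ at sites 3, 12, 15 (1-based) — 3 in total.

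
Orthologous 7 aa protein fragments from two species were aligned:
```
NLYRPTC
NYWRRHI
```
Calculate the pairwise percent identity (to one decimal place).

28.6%

5 positions differ (2, 3, 5, 6, 7), so 2 of 7 match: 2/7 = 28.57%.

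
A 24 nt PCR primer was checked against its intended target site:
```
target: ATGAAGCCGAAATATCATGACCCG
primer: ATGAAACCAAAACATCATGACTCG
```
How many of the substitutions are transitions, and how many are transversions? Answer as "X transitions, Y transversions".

Mismatches (1-based):
position 6: G→A (purine→purine, transition)
position 9: G→A (purine→purine, transition)
position 13: T→C (pyrimidine→pyrimidine, transition)
position 22: C→T (pyrimidine→pyrimidine, transition)

4 transitions, 0 transversions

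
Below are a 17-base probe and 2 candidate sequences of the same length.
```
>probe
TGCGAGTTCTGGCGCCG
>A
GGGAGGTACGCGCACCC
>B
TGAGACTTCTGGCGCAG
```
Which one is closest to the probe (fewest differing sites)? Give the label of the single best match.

A differs at 9 sites; B differs at 3 sites. The closest is B.

B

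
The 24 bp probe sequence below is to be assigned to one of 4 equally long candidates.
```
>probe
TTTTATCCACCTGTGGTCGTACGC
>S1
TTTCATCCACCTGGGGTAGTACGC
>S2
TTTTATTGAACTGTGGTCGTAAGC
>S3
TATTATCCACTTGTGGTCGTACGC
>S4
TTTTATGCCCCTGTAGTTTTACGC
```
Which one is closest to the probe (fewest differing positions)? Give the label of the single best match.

S3

Hamming distances to probe — S1: 3; S2: 4; S3: 2; S4: 5.
Smallest is S3 with 2 mismatches.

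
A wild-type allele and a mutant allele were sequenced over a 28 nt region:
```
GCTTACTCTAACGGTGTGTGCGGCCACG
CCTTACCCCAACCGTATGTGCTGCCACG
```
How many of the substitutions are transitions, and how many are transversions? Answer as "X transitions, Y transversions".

Mismatches (1-based):
position 1: G→C (purine→pyrimidine, transversion)
position 7: T→C (pyrimidine→pyrimidine, transition)
position 9: T→C (pyrimidine→pyrimidine, transition)
position 13: G→C (purine→pyrimidine, transversion)
position 16: G→A (purine→purine, transition)
position 22: G→T (purine→pyrimidine, transversion)

3 transitions, 3 transversions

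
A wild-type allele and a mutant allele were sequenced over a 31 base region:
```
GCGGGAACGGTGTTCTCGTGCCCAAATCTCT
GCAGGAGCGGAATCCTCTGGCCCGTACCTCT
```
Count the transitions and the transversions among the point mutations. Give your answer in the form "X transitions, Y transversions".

6 transitions, 4 transversions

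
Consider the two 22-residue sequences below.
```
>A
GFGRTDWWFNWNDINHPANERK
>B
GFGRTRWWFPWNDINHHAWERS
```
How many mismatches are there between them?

Mismatches (1-based): position 6: D→R; position 10: N→P; position 17: P→H; position 19: N→W; position 22: K→S.

5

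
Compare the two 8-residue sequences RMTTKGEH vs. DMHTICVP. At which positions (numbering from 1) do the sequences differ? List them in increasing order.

1, 3, 5, 6, 7, 8

Differences at position 1 (R→D), position 3 (T→H), position 5 (K→I), position 6 (G→C), position 7 (E→V), position 8 (H→P).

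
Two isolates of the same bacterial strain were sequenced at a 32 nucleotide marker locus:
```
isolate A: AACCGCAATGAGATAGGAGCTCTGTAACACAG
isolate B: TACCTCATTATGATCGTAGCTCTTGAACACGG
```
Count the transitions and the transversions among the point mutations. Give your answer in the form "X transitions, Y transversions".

2 transitions, 8 transversions

Transitions (purine↔purine or pyrimidine↔pyrimidine): 10 G→A, 31 A→G.
Transversions (purine↔pyrimidine): 1 A→T, 5 G→T, 8 A→T, 11 A→T, 15 A→C, 17 G→T, 24 G→T, 25 T→G.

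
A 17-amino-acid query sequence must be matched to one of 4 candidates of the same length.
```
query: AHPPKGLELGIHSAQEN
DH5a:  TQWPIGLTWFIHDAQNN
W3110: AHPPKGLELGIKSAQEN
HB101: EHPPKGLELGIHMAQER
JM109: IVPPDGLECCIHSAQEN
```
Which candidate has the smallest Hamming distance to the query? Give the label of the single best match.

W3110

DH5a differs at 9 positions; W3110 differs at 1 position; HB101 differs at 3 positions; JM109 differs at 5 positions. The closest is W3110.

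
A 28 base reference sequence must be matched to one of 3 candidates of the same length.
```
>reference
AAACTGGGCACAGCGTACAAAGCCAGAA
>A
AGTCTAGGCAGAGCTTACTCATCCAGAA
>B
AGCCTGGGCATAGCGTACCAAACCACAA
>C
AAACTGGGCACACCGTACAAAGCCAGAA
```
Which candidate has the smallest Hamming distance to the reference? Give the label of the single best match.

C

Hamming distances to reference — A: 8; B: 6; C: 1.
Smallest is C with 1 mismatch.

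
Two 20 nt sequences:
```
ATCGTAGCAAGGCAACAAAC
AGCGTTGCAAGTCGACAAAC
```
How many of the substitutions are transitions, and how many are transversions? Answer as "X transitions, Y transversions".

Mismatches (1-based):
site 2: T→G (pyrimidine→purine, transversion)
site 6: A→T (purine→pyrimidine, transversion)
site 12: G→T (purine→pyrimidine, transversion)
site 14: A→G (purine→purine, transition)

1 transition, 3 transversions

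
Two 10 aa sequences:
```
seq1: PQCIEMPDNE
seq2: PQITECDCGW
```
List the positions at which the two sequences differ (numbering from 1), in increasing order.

3, 4, 6, 7, 8, 9, 10

Scanning 1-based: 3: C/I; 4: I/T; 6: M/C; 7: P/D; 8: D/C; 9: N/G; 10: E/W.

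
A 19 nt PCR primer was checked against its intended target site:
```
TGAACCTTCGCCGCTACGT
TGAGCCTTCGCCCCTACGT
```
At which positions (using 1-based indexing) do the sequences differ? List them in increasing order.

Scanning 1-based: 4: A/G; 13: G/C.

4, 13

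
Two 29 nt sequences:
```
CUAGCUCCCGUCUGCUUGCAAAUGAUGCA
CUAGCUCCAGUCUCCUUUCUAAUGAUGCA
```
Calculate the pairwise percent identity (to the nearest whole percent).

86%

Mismatches at positions 9, 14, 18, 20 (1-based): 4 of 29.
Identical positions: 25/29 = 86.21% → 86%.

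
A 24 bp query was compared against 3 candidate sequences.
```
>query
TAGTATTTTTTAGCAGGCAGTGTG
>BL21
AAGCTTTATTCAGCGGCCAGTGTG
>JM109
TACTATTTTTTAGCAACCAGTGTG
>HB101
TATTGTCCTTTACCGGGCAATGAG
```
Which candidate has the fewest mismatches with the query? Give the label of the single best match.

BL21 differs at 7 sites; JM109 differs at 3 sites; HB101 differs at 8 sites. The closest is JM109.

JM109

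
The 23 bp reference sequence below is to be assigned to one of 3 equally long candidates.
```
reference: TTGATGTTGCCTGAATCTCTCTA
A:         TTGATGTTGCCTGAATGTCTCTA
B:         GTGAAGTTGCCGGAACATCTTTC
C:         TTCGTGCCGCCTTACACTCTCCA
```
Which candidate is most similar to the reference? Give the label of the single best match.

A

Hamming distances to reference — A: 1; B: 7; C: 8.
Smallest is A with 1 mismatch.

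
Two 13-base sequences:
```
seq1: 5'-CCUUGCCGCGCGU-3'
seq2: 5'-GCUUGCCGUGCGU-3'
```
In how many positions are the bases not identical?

2

Comparing position by position, 2 positions differ: 1 (C/G), 9 (C/U).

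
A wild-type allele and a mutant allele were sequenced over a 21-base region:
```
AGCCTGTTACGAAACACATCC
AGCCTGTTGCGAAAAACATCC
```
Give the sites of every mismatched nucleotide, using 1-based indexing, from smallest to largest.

9, 15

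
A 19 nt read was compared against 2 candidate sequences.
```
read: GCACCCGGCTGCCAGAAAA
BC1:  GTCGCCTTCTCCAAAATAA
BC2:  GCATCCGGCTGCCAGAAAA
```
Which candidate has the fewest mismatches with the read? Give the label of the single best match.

Hamming distances to read — BC1: 9; BC2: 1.
Smallest is BC2 with 1 mismatch.

BC2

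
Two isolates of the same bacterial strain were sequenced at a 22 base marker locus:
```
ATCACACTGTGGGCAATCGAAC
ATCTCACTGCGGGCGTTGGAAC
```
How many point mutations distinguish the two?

The sequences differ at bases 4, 10, 15, 16, 18 (1-based) — 5 in total.

5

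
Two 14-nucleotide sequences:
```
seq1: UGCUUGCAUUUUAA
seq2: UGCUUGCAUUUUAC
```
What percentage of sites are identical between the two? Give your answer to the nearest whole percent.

93%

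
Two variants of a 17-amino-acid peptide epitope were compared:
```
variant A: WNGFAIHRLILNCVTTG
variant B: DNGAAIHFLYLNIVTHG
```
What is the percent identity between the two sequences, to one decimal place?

64.7%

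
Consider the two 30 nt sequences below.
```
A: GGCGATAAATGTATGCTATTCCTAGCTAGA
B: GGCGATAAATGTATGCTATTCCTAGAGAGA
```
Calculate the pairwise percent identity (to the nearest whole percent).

Mismatches at positions 26, 27 (1-based): 2 of 30.
Identical positions: 28/30 = 93.33% → 93%.

93%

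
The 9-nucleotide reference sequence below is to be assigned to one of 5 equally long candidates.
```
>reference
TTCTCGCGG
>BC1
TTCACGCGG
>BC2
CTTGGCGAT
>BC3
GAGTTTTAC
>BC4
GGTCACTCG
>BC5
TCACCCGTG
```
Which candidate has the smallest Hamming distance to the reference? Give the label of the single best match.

BC1

BC1 differs at 1 site; BC2 differs at 8 sites; BC3 differs at 8 sites; BC4 differs at 8 sites; BC5 differs at 6 sites. The closest is BC1.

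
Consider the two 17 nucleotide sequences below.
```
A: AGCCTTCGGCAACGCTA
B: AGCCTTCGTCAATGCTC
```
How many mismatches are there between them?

Comparing position by position, 3 sites differ: 9 (G/T), 13 (C/T), 17 (A/C).

3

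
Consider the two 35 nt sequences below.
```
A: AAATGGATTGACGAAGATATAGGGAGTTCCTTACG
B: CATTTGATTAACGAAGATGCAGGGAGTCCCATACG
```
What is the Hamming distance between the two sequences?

Comparing position by position, 8 positions differ: 1 (A/C), 3 (A/T), 5 (G/T), 10 (G/A), 19 (A/G), 20 (T/C), 28 (T/C), 31 (T/A).

8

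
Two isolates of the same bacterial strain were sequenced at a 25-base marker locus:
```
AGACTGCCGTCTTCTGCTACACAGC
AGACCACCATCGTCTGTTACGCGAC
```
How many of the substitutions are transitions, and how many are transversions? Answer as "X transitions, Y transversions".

Transitions (purine↔purine or pyrimidine↔pyrimidine): 5 T→C, 6 G→A, 9 G→A, 17 C→T, 21 A→G, 23 A→G, 24 G→A.
Transversions (purine↔pyrimidine): 12 T→G.

7 transitions, 1 transversion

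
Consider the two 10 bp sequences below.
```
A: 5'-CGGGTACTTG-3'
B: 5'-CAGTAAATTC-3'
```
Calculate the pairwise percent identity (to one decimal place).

50.0%

5 positions differ (2, 4, 5, 7, 10), so 5 of 10 match: 5/10 = 50%.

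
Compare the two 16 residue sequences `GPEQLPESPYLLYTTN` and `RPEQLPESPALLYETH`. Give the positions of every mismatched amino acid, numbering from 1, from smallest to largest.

Differences at position 1 (G→R), position 10 (Y→A), position 14 (T→E), position 16 (N→H).

1, 10, 14, 16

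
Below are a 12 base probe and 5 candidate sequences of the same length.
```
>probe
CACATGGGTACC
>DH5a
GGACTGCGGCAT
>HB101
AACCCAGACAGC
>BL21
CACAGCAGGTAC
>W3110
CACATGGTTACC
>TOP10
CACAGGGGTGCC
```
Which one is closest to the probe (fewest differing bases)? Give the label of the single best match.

W3110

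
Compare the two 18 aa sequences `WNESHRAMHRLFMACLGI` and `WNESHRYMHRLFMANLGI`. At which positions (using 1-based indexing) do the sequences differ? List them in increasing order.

Differences at position 7 (A→Y), position 15 (C→N).

7, 15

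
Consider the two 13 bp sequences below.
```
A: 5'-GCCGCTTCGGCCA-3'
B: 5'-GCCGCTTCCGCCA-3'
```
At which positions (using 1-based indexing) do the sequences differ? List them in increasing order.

Differences at position 9 (G→C).

9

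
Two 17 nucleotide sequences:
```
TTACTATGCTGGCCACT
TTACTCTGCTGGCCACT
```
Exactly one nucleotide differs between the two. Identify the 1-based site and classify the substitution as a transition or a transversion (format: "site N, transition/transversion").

The sequences differ only at site 6: A→C (purine→pyrimidine), a transversion.

site 6, transversion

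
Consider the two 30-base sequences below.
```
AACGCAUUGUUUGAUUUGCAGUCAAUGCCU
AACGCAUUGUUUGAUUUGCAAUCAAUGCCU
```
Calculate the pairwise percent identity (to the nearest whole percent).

1 position differs (21), so 29 of 30 match: 29/30 = 96.67%.

97%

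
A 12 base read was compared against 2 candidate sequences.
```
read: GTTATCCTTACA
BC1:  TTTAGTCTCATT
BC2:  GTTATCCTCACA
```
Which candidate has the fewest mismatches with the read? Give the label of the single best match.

BC2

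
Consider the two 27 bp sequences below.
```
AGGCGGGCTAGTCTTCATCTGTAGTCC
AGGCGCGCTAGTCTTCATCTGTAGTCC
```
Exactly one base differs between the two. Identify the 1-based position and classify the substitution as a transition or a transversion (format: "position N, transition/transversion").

The sequences differ only at position 6: G→C (purine→pyrimidine), a transversion.

position 6, transversion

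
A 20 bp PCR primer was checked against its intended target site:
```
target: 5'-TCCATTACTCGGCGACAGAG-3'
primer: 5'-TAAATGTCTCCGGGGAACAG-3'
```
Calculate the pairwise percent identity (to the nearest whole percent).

9 positions differ (2, 3, 6, 7, 11, 13, 15, 16, 18), so 11 of 20 match: 11/20 = 55%.

55%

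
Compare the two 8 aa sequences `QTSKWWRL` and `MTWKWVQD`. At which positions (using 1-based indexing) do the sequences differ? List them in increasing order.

1, 3, 6, 7, 8

Scanning 1-based: 1: Q/M; 3: S/W; 6: W/V; 7: R/Q; 8: L/D.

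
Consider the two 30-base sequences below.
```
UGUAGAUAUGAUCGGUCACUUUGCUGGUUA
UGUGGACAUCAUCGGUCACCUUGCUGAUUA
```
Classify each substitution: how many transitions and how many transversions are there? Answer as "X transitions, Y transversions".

Transitions (purine↔purine or pyrimidine↔pyrimidine): 4 A→G, 7 U→C, 20 U→C, 27 G→A.
Transversions (purine↔pyrimidine): 10 G→C.

4 transitions, 1 transversion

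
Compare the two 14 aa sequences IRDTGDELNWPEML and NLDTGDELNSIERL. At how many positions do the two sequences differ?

Comparing position by position, 5 positions differ: 1 (I/N), 2 (R/L), 10 (W/S), 11 (P/I), 13 (M/R).

5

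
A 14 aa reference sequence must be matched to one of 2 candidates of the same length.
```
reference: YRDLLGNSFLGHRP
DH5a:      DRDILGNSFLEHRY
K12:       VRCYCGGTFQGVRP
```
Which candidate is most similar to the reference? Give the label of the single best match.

DH5a

Hamming distances to reference — DH5a: 4; K12: 8.
Smallest is DH5a with 4 mismatches.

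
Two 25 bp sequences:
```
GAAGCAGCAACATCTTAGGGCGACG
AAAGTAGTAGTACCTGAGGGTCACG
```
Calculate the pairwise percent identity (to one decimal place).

64.0%

Mismatches at positions 1, 5, 8, 10, 11, 13, 16, 21, 22 (1-based): 9 of 25.
Identical positions: 16/25 = 64% → 64.0%.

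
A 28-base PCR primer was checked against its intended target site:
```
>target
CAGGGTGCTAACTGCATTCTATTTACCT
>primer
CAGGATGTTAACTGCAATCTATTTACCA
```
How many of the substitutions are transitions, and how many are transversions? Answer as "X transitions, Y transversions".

2 transitions, 2 transversions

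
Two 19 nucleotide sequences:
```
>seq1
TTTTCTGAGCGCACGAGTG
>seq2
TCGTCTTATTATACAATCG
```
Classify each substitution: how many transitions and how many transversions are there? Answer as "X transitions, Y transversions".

6 transitions, 4 transversions

Mismatches (1-based):
position 2: T→C (pyrimidine→pyrimidine, transition)
position 3: T→G (pyrimidine→purine, transversion)
position 7: G→T (purine→pyrimidine, transversion)
position 9: G→T (purine→pyrimidine, transversion)
position 10: C→T (pyrimidine→pyrimidine, transition)
position 11: G→A (purine→purine, transition)
position 12: C→T (pyrimidine→pyrimidine, transition)
position 15: G→A (purine→purine, transition)
position 17: G→T (purine→pyrimidine, transversion)
position 18: T→C (pyrimidine→pyrimidine, transition)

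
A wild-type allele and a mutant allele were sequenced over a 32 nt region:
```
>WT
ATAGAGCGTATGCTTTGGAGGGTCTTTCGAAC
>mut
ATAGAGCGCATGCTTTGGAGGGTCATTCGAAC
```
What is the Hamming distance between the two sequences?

Mismatches (1-based): position 9: T→C; position 25: T→A.

2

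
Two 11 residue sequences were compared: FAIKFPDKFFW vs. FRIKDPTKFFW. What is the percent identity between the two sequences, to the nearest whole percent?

3 positions differ (2, 5, 7), so 8 of 11 match: 8/11 = 72.73%.

73%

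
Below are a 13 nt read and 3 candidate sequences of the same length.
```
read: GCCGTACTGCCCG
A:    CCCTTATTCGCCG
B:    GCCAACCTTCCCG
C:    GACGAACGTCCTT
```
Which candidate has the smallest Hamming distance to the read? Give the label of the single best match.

Hamming distances to read — A: 5; B: 4; C: 6.
Smallest is B with 4 mismatches.

B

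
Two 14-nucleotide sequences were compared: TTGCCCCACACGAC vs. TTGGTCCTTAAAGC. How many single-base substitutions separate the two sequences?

7

The sequences differ at positions 4, 5, 8, 9, 11, 12, 13 (1-based) — 7 in total.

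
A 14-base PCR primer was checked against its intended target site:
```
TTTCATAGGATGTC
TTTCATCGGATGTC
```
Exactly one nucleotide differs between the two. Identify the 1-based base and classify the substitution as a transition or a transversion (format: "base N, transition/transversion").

The sequences differ only at base 7: A→C (purine→pyrimidine), a transversion.

base 7, transversion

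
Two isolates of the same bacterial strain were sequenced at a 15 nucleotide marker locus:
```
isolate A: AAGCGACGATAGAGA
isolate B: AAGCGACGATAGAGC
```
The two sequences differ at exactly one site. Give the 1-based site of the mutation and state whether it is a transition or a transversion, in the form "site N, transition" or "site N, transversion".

site 15, transversion

The sequences differ only at site 15: A→C (purine→pyrimidine), a transversion.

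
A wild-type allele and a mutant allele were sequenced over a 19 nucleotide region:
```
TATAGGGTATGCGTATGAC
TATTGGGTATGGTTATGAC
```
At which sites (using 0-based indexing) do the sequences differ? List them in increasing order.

Scanning 0-based: 3: A/T; 11: C/G; 12: G/T.

3, 11, 12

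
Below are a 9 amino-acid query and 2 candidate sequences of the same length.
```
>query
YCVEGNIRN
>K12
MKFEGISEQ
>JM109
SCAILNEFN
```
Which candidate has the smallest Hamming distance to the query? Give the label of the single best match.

JM109

K12 differs at 7 positions; JM109 differs at 6 positions. The closest is JM109.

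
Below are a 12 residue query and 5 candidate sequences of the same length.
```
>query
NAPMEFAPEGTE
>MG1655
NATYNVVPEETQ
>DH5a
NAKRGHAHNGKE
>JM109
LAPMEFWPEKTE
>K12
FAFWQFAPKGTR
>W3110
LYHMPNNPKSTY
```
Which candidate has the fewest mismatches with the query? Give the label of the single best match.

Hamming distances to query — MG1655: 7; DH5a: 7; JM109: 3; K12: 6; W3110: 9.
Smallest is JM109 with 3 mismatches.

JM109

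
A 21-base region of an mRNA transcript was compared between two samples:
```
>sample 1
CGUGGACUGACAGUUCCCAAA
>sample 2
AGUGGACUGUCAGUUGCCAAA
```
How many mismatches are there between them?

3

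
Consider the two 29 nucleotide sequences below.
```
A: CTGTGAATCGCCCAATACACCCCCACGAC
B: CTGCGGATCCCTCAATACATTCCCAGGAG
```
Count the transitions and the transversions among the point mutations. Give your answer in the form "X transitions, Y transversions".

Mismatches (1-based):
position 4: T→C (pyrimidine→pyrimidine, transition)
position 6: A→G (purine→purine, transition)
position 10: G→C (purine→pyrimidine, transversion)
position 12: C→T (pyrimidine→pyrimidine, transition)
position 20: C→T (pyrimidine→pyrimidine, transition)
position 21: C→T (pyrimidine→pyrimidine, transition)
position 26: C→G (pyrimidine→purine, transversion)
position 29: C→G (pyrimidine→purine, transversion)

5 transitions, 3 transversions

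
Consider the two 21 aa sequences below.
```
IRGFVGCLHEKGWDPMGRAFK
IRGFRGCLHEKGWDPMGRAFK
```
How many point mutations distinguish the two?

1

Mismatches (1-based): position 5: V→R.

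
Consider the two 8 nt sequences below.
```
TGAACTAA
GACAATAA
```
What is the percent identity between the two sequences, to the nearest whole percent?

50%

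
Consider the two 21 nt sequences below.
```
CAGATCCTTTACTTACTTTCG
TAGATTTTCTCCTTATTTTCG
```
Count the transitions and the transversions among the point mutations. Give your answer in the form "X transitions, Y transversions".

5 transitions, 1 transversion

Transitions (purine↔purine or pyrimidine↔pyrimidine): 1 C→T, 6 C→T, 7 C→T, 9 T→C, 16 C→T.
Transversions (purine↔pyrimidine): 11 A→C.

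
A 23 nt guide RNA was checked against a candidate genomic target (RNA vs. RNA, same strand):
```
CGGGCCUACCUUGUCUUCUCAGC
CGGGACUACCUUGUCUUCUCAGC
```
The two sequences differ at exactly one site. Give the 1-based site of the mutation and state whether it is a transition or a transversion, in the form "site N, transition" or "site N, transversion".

site 5, transversion

Site 5 changes C→A. C is a pyrimidine and A is a purine, so this is a transversion.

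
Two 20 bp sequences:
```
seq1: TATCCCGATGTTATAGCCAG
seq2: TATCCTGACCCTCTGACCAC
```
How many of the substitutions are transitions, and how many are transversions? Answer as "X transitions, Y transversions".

Transitions (purine↔purine or pyrimidine↔pyrimidine): 6 C→T, 9 T→C, 11 T→C, 15 A→G, 16 G→A.
Transversions (purine↔pyrimidine): 10 G→C, 13 A→C, 20 G→C.

5 transitions, 3 transversions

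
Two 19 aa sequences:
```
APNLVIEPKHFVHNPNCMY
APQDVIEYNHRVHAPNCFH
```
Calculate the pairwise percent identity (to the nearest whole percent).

8 positions differ (3, 4, 8, 9, 11, 14, 18, 19), so 11 of 19 match: 11/19 = 57.89%.

58%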